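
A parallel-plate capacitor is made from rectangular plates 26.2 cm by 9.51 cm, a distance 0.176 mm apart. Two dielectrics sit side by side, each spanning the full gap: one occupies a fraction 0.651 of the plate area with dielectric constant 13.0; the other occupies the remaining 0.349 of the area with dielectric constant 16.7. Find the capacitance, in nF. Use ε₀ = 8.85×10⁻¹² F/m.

A = 26.2 × 9.51 cm² = 2.49×10⁻² m².
Side-by-side slabs ⇒ two capacitors in parallel, each spanning the full gap.
C₁ = κ₁ε₀A₁/d = 13.0 × 8.85×10⁻¹² × 1.62×10⁻² / 1.76×10⁻⁴ = 1.06×10⁻⁸ F.
C₂ = κ₂ε₀A₂/d = 16.7 × 8.85×10⁻¹² × 8.70×10⁻³ / 1.76×10⁻⁴ = 7.30×10⁻⁹ F.
C = C₁ + C₂ = 1.79×10⁻⁸ F.

C ≈ 17.9 nF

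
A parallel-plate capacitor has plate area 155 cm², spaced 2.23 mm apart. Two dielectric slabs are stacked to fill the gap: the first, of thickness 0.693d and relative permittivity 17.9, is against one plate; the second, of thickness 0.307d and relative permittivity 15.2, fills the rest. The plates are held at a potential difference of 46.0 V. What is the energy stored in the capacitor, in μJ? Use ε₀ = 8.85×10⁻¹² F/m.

A = 155 cm² = 1.55×10⁻² m².
Stacked slabs ⇒ two capacitors in series, each with the full plate area.
C₁ = κ₁ε₀A/d₁ = 17.9 × 8.85×10⁻¹² × 1.55×10⁻² / 1.55×10⁻³ = 1.59×10⁻⁹ F.
C₂ = κ₂ε₀A/d₂ = 15.2 × 8.85×10⁻¹² × 1.55×10⁻² / 6.85×10⁻⁴ = 3.05×10⁻⁹ F.
C = (1/C₁ + 1/C₂)⁻¹ = 1.04×10⁻⁹ F.
U = ½CV² = ½ × 1.04×10⁻⁹ × (46.0)² = 1.10×10⁻⁶ J.

U ≈ 1.10 μJ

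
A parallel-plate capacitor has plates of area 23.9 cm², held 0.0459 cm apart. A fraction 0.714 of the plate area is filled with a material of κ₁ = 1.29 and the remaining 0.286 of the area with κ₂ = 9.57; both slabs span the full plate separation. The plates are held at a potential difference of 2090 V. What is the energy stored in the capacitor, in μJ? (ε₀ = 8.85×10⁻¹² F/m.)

A = 23.9 cm² = 2.39×10⁻³ m².
Side-by-side slabs ⇒ two capacitors in parallel, each spanning the full gap.
C₁ = κ₁ε₀A₁/d = 1.29 × 8.85×10⁻¹² × 1.71×10⁻³ / 4.59×10⁻⁴ = 4.24×10⁻¹¹ F.
C₂ = κ₂ε₀A₂/d = 9.57 × 8.85×10⁻¹² × 6.84×10⁻⁴ / 4.59×10⁻⁴ = 1.26×10⁻¹⁰ F.
C = C₁ + C₂ = 1.69×10⁻¹⁰ F.
U = ½CV² = ½ × 1.69×10⁻¹⁰ × (2090)² = 3.68×10⁻⁴ J.

368 μJ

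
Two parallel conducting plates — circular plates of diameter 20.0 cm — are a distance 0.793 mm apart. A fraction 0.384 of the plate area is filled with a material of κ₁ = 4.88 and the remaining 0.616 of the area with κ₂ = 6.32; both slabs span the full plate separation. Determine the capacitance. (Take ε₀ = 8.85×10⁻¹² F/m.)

2.02 nF

A = π(20.0/2 cm)² = 3.14×10⁻² m².
Side-by-side slabs ⇒ two capacitors in parallel, each spanning the full gap.
C₁ = κ₁ε₀A₁/d = 4.88 × 8.85×10⁻¹² × 1.21×10⁻² / 7.93×10⁻⁴ = 6.57×10⁻¹⁰ F.
C₂ = κ₂ε₀A₂/d = 6.32 × 8.85×10⁻¹² × 1.94×10⁻² / 7.93×10⁻⁴ = 1.36×10⁻⁹ F.
C = C₁ + C₂ = 2.02×10⁻⁹ F.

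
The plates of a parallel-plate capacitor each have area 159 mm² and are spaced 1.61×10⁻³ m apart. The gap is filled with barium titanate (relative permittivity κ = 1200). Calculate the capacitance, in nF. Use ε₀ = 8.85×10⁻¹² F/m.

A = 159 mm² = 1.59×10⁻⁴ m².
C = κε₀A/d = 1200 × 8.85×10⁻¹² × 1.59×10⁻⁴ / 1.61×10⁻³ = 1.05×10⁻⁹ F.

1.05 nF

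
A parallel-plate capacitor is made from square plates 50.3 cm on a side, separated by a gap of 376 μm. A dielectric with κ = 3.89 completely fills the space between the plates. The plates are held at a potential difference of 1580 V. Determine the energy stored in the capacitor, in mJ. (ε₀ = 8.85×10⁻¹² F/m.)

A = (50.3 cm)² = 0.253 m².
C = κε₀A/d = 3.89 × 8.85×10⁻¹² × 0.253 / 3.76×10⁻⁴ = 2.32×10⁻⁸ F.
U = ½CV² = ½ × 2.32×10⁻⁸ × (1580)² = 2.89×10⁻² J.

28.9 mJ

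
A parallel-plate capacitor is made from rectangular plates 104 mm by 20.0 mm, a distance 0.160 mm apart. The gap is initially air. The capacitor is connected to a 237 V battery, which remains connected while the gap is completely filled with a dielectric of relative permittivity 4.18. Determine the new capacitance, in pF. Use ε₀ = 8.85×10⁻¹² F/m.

C ≈ 481 pF

A = 104 × 20.0 mm² = 2.08×10⁻³ m².
Initially C₁ = ε₀A/d = 8.85×10⁻¹² × 2.08×10⁻³ / 1.60×10⁻⁴ = 1.15×10⁻¹⁰ F.
C = κε₀A/d scales with κ, so C₂/C₁ = κ = 4.18.
C₂ = 4.18 × 1.15×10⁻¹⁰ = 4.81×10⁻¹⁰ F.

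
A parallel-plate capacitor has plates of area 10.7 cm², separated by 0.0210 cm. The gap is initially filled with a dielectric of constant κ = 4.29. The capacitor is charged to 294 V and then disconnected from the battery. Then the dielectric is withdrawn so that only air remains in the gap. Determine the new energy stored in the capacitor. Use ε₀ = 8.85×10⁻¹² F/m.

U ≈ 35.9 μJ

A = 10.7 cm² = 1.07×10⁻³ m².
Initially C₁ = κε₀A/d = 4.29 × 8.85×10⁻¹² × 1.07×10⁻³ / 2.10×10⁻⁴ = 1.93×10⁻¹⁰ F.
U₁ = 8.36×10⁻⁶ J.
Isolated ⇒ Q is held fixed. C₂ = 0.233 C₁ and U = Q²/(2C), so U₂/U₁ = C₁/C₂ = 4.29.
U₂ = 4.29 × 8.36×10⁻⁶ = 3.59×10⁻⁵ J.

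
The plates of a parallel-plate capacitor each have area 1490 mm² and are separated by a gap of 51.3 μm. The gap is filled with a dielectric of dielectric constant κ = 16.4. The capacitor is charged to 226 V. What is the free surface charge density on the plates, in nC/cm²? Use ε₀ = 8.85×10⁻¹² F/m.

A = 1490 mm² = 1.49×10⁻³ m².
C = κε₀A/d = 16.4 × 8.85×10⁻¹² × 1.49×10⁻³ / 5.13×10⁻⁵ = 4.22×10⁻⁹ F.
σ = Q/A = CV/A = 4.22×10⁻⁹ × 226 / 1.49×10⁻³ = 6.39×10⁻⁴ C/m².

σ ≈ 63.9 nC/cm²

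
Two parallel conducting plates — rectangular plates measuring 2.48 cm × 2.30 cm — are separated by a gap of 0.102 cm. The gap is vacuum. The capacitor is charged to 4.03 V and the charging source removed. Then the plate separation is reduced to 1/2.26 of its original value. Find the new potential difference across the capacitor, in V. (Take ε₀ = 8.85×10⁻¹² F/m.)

V ≈ 1.78 V

A = 2.48 × 2.30 cm² = 5.70×10⁻⁴ m².
Initially C₁ = ε₀A/d = 8.85×10⁻¹² × 5.70×10⁻⁴ / 1.02×10⁻³ = 4.95×10⁻¹² F.
V₁ = 4.03 V.
Isolated ⇒ Q is held fixed. C₂ = 2.26 C₁ and V = Q/C, so V₂/V₁ = C₁/C₂ = 0.442.
V₂ = 0.442 × 4.03 = 1.78 V.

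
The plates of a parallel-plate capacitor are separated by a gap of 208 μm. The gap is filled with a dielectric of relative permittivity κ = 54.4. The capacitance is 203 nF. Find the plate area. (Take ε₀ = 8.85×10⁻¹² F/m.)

A = Cd/(κε₀) = 2.03×10⁻⁷ × 2.08×10⁻⁴ / (54.4 × 8.85×10⁻¹²) = 8.77×10⁻² m².

A ≈ 8.77×10⁴ mm²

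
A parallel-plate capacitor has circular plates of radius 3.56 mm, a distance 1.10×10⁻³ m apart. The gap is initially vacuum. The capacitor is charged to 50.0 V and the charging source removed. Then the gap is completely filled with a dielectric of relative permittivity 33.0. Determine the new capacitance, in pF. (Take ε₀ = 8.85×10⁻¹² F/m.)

A = π(3.56 mm)² = 3.98×10⁻⁵ m².
Initially C₁ = ε₀A/d = 8.85×10⁻¹² × 3.98×10⁻⁵ / 1.10×10⁻³ = 3.20×10⁻¹³ F.
C = κε₀A/d scales with κ, so C₂/C₁ = κ = 33.0.
C₂ = 33.0 × 3.20×10⁻¹³ = 1.06×10⁻¹¹ F.

10.6 pF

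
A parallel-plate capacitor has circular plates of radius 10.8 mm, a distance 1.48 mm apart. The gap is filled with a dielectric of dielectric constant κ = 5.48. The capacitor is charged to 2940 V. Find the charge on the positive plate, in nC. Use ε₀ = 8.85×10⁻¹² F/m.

A = π(10.8 mm)² = 3.66×10⁻⁴ m².
C = κε₀A/d = 5.48 × 8.85×10⁻¹² × 3.66×10⁻⁴ / 1.48×10⁻³ = 1.20×10⁻¹¹ F.
Q = CV = 1.20×10⁻¹¹ × 2940 = 3.53×10⁻⁸ C.

Q ≈ 35.3 nC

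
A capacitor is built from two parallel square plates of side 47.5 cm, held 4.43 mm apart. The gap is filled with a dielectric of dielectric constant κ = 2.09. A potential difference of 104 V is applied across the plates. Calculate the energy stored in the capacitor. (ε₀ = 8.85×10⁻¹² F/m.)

A = (47.5 cm)² = 0.226 m².
C = κε₀A/d = 2.09 × 8.85×10⁻¹² × 0.226 / 4.43×10⁻³ = 9.42×10⁻¹⁰ F.
U = ½CV² = ½ × 9.42×10⁻¹⁰ × (104)² = 5.09×10⁻⁶ J.

5.09 μJ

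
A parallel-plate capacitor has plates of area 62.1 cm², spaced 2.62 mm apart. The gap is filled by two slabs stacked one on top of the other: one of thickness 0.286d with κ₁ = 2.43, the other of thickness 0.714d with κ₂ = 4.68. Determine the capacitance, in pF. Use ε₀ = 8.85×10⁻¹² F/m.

77.6 pF

A = 62.1 cm² = 6.21×10⁻³ m².
Stacked slabs ⇒ two capacitors in series, each with the full plate area.
C₁ = κ₁ε₀A/d₁ = 2.43 × 8.85×10⁻¹² × 6.21×10⁻³ / 7.49×10⁻⁴ = 1.78×10⁻¹⁰ F.
C₂ = κ₂ε₀A/d₂ = 4.68 × 8.85×10⁻¹² × 6.21×10⁻³ / 1.87×10⁻³ = 1.37×10⁻¹⁰ F.
C = (1/C₁ + 1/C₂)⁻¹ = 7.76×10⁻¹¹ F.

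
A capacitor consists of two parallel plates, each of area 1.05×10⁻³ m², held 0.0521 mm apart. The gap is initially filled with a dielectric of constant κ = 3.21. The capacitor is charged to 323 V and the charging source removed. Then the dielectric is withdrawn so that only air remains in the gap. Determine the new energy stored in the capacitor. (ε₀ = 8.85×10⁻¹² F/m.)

95.9 μJ

Initially C₁ = κε₀A/d = 3.21 × 8.85×10⁻¹² × 1.05×10⁻³ / 5.21×10⁻⁵ = 5.73×10⁻¹⁰ F.
U₁ = 2.99×10⁻⁵ J.
Isolated ⇒ Q is held fixed. C₂ = 0.312 C₁ and U = Q²/(2C), so U₂/U₁ = C₁/C₂ = 3.21.
U₂ = 3.21 × 2.99×10⁻⁵ = 9.59×10⁻⁵ J.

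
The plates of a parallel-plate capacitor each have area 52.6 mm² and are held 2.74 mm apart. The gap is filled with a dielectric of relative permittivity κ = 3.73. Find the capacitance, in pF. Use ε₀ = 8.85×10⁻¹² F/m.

C ≈ 0.634 pF

A = 52.6 mm² = 5.26×10⁻⁵ m².
C = κε₀A/d = 3.73 × 8.85×10⁻¹² × 5.26×10⁻⁵ / 2.74×10⁻³ = 6.34×10⁻¹³ F.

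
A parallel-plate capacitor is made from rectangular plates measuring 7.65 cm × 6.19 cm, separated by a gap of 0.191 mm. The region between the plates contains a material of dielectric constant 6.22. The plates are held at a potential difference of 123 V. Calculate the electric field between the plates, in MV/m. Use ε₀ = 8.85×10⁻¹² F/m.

E = V/d = 123 / 1.91×10⁻⁴ = 6.44×10⁵ V/m.

E ≈ 0.644 MV/m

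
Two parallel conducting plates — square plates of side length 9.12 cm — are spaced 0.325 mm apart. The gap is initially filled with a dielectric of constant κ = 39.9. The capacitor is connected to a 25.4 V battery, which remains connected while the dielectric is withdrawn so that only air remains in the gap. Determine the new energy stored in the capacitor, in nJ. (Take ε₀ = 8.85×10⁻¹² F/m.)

73.1 nJ

A = (9.12 cm)² = 8.32×10⁻³ m².
Initially C₁ = κε₀A/d = 39.9 × 8.85×10⁻¹² × 8.32×10⁻³ / 3.25×10⁻⁴ = 9.04×10⁻⁹ F.
U₁ = 2.92×10⁻⁶ J.
Battery connected ⇒ V is held fixed. C₂ = 0.0251 C₁ and U = ½CV², so U₂/U₁ = C₂/C₁ = 0.0251.
U₂ = 0.0251 × 2.92×10⁻⁶ = 7.31×10⁻⁸ J.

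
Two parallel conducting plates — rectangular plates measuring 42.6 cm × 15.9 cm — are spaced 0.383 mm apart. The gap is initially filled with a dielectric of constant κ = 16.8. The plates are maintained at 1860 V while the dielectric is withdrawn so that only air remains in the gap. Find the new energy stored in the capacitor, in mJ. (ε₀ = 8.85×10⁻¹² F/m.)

U ≈ 2.71 mJ

A = 42.6 × 15.9 cm² = 6.77×10⁻² m².
Initially C₁ = κε₀A/d = 16.8 × 8.85×10⁻¹² × 6.77×10⁻² / 3.83×10⁻⁴ = 2.63×10⁻⁸ F.
U₁ = 4.55×10⁻² J.
Battery connected ⇒ V is held fixed. C₂ = 0.0595 C₁ and U = ½CV², so U₂/U₁ = C₂/C₁ = 0.0595.
U₂ = 0.0595 × 4.55×10⁻² = 2.71×10⁻³ J.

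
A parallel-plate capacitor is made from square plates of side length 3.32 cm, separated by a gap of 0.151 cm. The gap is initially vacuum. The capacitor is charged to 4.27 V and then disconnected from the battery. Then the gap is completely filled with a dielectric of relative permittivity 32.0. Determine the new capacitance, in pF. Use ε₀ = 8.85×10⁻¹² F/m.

A = (3.32 cm)² = 1.10×10⁻³ m².
Initially C₁ = ε₀A/d = 8.85×10⁻¹² × 1.10×10⁻³ / 1.51×10⁻³ = 6.46×10⁻¹² F.
C = κε₀A/d scales with κ, so C₂/C₁ = κ = 32.0.
C₂ = 32.0 × 6.46×10⁻¹² = 2.07×10⁻¹⁰ F.

C ≈ 207 pF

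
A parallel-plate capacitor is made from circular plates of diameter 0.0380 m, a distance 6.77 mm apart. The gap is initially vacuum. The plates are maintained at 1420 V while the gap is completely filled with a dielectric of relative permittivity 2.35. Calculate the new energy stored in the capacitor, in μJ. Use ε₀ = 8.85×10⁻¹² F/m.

U ≈ 3.51 μJ

A = π(0.0380/2 m)² = 1.13×10⁻³ m².
Initially C₁ = ε₀A/d = 8.85×10⁻¹² × 1.13×10⁻³ / 6.77×10⁻³ = 1.48×10⁻¹² F.
U₁ = 1.49×10⁻⁶ J.
Battery connected ⇒ V is held fixed. C₂ = 2.35 C₁ and U = ½CV², so U₂/U₁ = C₂/C₁ = 2.35.
U₂ = 2.35 × 1.49×10⁻⁶ = 3.51×10⁻⁶ J.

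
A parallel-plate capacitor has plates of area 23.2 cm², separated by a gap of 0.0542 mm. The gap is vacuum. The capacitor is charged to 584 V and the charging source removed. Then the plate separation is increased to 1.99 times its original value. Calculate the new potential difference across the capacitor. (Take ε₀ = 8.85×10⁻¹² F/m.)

A = 23.2 cm² = 2.32×10⁻³ m².
Initially C₁ = ε₀A/d = 8.85×10⁻¹² × 2.32×10⁻³ / 5.42×10⁻⁵ = 3.79×10⁻¹⁰ F.
V₁ = 5.84×10² V.
Isolated ⇒ Q is held fixed. C₂ = 0.503 C₁ and V = Q/C, so V₂/V₁ = C₁/C₂ = 1.99.
V₂ = 1.99 × 5.84×10² = 1.16×10³ V.

1.16 kV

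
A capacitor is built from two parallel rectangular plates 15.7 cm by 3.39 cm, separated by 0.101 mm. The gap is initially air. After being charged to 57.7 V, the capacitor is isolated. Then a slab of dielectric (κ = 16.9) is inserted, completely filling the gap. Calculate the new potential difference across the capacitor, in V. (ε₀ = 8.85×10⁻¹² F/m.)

A = 15.7 × 3.39 cm² = 5.32×10⁻³ m².
Initially C₁ = ε₀A/d = 8.85×10⁻¹² × 5.32×10⁻³ / 1.01×10⁻⁴ = 4.66×10⁻¹⁰ F.
V₁ = 57.7 V.
Isolated ⇒ Q is held fixed. C₂ = 16.9 C₁ and V = Q/C, so V₂/V₁ = C₁/C₂ = 0.0592.
V₂ = 0.0592 × 57.7 = 3.41 V.

V ≈ 3.41 V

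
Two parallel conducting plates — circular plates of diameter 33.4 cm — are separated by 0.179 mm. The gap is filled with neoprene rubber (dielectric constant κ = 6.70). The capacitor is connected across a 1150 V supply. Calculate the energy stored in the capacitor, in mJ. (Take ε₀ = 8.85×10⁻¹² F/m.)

19.2 mJ

A = π(33.4/2 cm)² = 8.76×10⁻² m².
C = κε₀A/d = 6.70 × 8.85×10⁻¹² × 8.76×10⁻² / 1.79×10⁻⁴ = 2.90×10⁻⁸ F.
U = ½CV² = ½ × 2.90×10⁻⁸ × (1150)² = 1.92×10⁻² J.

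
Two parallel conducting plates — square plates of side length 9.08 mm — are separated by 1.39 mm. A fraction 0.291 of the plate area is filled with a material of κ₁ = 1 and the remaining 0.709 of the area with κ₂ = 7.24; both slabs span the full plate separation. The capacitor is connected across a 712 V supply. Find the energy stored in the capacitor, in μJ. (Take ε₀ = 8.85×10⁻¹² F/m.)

A = (9.08 mm)² = 8.24×10⁻⁵ m².
Side-by-side slabs ⇒ two capacitors in parallel, each spanning the full gap.
C₁ = κ₁ε₀A₁/d = 1.00 × 8.85×10⁻¹² × 2.40×10⁻⁵ / 1.39×10⁻³ = 1.53×10⁻¹³ F.
C₂ = κ₂ε₀A₂/d = 7.24 × 8.85×10⁻¹² × 5.85×10⁻⁵ / 1.39×10⁻³ = 2.69×10⁻¹² F.
C = C₁ + C₂ = 2.85×10⁻¹² F.
U = ½CV² = ½ × 2.85×10⁻¹² × (712)² = 7.22×10⁻⁷ J.

U ≈ 0.722 μJ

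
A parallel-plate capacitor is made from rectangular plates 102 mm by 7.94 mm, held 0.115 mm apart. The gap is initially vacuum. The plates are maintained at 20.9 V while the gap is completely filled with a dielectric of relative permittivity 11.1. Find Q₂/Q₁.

Battery connected ⇒ V is held fixed.
C₂ = 11.1 C₁ and Q = CV, so Q₂/Q₁ = C₂/C₁ = 11.1.

Q₂/Q₁ ≈ 11.1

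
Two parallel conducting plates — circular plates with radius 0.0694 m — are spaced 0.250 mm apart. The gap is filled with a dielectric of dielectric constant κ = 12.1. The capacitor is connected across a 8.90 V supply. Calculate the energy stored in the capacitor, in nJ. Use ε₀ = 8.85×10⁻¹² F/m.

A = π(0.0694 m)² = 1.51×10⁻² m².
C = κε₀A/d = 12.1 × 8.85×10⁻¹² × 1.51×10⁻² / 2.50×10⁻⁴ = 6.48×10⁻⁹ F.
U = ½CV² = ½ × 6.48×10⁻⁹ × (8.90)² = 2.57×10⁻⁷ J.

257 nJ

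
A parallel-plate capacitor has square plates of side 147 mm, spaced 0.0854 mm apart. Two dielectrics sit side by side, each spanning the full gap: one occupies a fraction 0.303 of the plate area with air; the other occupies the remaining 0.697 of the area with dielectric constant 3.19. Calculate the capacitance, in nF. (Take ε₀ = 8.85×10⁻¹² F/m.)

5.66 nF

A = (147 mm)² = 2.16×10⁻² m².
Side-by-side slabs ⇒ two capacitors in parallel, each spanning the full gap.
C₁ = κ₁ε₀A₁/d = 1.00 × 8.85×10⁻¹² × 6.55×10⁻³ / 8.54×10⁻⁵ = 6.79×10⁻¹⁰ F.
C₂ = κ₂ε₀A₂/d = 3.19 × 8.85×10⁻¹² × 1.51×10⁻² / 8.54×10⁻⁵ = 4.98×10⁻⁹ F.
C = C₁ + C₂ = 5.66×10⁻⁹ F.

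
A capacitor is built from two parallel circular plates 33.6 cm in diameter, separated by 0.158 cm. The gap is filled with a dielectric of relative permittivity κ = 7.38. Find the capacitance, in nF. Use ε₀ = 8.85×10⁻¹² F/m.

3.67 nF

A = π(33.6/2 cm)² = 8.87×10⁻² m².
C = κε₀A/d = 7.38 × 8.85×10⁻¹² × 8.87×10⁻² / 1.58×10⁻³ = 3.67×10⁻⁹ F.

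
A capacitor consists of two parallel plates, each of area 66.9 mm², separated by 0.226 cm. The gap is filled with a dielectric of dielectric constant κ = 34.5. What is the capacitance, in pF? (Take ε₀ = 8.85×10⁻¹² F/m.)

9.04 pF

A = 66.9 mm² = 6.69×10⁻⁵ m².
C = κε₀A/d = 34.5 × 8.85×10⁻¹² × 6.69×10⁻⁵ / 2.26×10⁻³ = 9.04×10⁻¹² F.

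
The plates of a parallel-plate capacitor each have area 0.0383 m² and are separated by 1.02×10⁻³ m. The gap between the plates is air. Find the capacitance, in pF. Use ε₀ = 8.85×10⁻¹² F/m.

332 pF

C = ε₀A/d = 8.85×10⁻¹² × 3.83×10⁻² / 1.02×10⁻³ = 3.32×10⁻¹⁰ F.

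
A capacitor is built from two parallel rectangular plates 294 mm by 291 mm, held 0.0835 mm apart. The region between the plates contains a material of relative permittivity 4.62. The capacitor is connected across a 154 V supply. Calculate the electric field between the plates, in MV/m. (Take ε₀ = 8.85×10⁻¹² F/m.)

E = V/d = 154 / 8.35×10⁻⁵ = 1.84×10⁶ V/m.

1.84 MV/m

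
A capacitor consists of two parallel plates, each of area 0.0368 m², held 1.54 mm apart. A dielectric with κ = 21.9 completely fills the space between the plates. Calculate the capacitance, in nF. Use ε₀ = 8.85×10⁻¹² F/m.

C = κε₀A/d = 21.9 × 8.85×10⁻¹² × 3.68×10⁻² / 1.54×10⁻³ = 4.63×10⁻⁹ F.

C ≈ 4.63 nF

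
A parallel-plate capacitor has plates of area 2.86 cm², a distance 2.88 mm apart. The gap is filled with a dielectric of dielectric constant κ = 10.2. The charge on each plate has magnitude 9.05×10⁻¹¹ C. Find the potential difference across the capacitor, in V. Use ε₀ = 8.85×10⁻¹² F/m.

A = 2.86 cm² = 2.86×10⁻⁴ m².
C = κε₀A/d = 10.2 × 8.85×10⁻¹² × 2.86×10⁻⁴ / 2.88×10⁻³ = 8.96×10⁻¹² F.
V = Q/C = 9.05×10⁻¹¹ / 8.96×10⁻¹² = 10.1 V.

10.1 V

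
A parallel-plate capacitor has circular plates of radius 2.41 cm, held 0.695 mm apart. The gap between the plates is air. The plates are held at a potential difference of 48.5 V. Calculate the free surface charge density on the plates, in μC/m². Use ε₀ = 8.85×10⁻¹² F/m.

0.618 μC/m²

A = π(2.41 cm)² = 1.82×10⁻³ m².
C = ε₀A/d = 8.85×10⁻¹² × 1.82×10⁻³ / 6.95×10⁻⁴ = 2.32×10⁻¹¹ F.
σ = Q/A = CV/A = 2.32×10⁻¹¹ × 48.5 / 1.82×10⁻³ = 6.18×10⁻⁷ C/m².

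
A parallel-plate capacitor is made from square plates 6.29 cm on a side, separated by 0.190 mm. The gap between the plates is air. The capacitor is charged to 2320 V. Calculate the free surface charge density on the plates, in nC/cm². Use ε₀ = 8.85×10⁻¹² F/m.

10.8 nC/cm²

A = (6.29 cm)² = 3.96×10⁻³ m².
C = ε₀A/d = 8.85×10⁻¹² × 3.96×10⁻³ / 1.90×10⁻⁴ = 1.84×10⁻¹⁰ F.
σ = Q/A = CV/A = 1.84×10⁻¹⁰ × 2320 / 3.96×10⁻³ = 1.08×10⁻⁴ C/m².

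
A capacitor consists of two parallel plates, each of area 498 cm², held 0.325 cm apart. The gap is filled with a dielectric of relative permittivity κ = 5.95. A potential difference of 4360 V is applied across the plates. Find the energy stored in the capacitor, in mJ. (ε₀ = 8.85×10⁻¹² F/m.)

A = 498 cm² = 4.98×10⁻² m².
C = κε₀A/d = 5.95 × 8.85×10⁻¹² × 4.98×10⁻² / 3.25×10⁻³ = 8.07×10⁻¹⁰ F.
U = ½CV² = ½ × 8.07×10⁻¹⁰ × (4360)² = 7.67×10⁻³ J.

7.67 mJ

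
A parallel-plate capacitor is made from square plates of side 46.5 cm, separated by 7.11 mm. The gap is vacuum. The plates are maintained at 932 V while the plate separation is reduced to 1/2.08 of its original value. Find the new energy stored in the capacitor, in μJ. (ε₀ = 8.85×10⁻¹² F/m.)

A = (46.5 cm)² = 0.216 m².
Initially C₁ = ε₀A/d = 8.85×10⁻¹² × 0.216 / 7.11×10⁻³ = 2.69×10⁻¹⁰ F.
U₁ = 1.17×10⁻⁴ J.
Battery connected ⇒ V is held fixed. C₂ = 2.08 C₁ and U = ½CV², so U₂/U₁ = C₂/C₁ = 2.08.
U₂ = 2.08 × 1.17×10⁻⁴ = 2.43×10⁻⁴ J.

U ≈ 243 μJ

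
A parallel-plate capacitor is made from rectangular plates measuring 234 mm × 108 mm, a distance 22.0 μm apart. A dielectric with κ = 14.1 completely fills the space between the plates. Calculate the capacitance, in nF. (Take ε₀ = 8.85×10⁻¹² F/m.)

A = 234 × 108 mm² = 2.53×10⁻² m².
C = κε₀A/d = 14.1 × 8.85×10⁻¹² × 2.53×10⁻² / 2.20×10⁻⁵ = 1.43×10⁻⁷ F.

C ≈ 143 nF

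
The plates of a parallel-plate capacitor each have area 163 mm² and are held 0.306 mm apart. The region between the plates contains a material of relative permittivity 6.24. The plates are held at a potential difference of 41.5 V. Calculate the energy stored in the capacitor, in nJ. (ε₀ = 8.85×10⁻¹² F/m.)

U ≈ 25.3 nJ

A = 163 mm² = 1.63×10⁻⁴ m².
C = κε₀A/d = 6.24 × 8.85×10⁻¹² × 1.63×10⁻⁴ / 3.06×10⁻⁴ = 2.94×10⁻¹¹ F.
U = ½CV² = ½ × 2.94×10⁻¹¹ × (41.5)² = 2.53×10⁻⁸ J.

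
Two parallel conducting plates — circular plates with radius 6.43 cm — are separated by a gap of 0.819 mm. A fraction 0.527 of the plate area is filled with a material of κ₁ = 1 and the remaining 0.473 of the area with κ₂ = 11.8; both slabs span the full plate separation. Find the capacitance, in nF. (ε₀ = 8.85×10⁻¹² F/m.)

0.857 nF

A = π(6.43 cm)² = 1.30×10⁻² m².
Side-by-side slabs ⇒ two capacitors in parallel, each spanning the full gap.
C₁ = κ₁ε₀A₁/d = 1.00 × 8.85×10⁻¹² × 6.85×10⁻³ / 8.19×10⁻⁴ = 7.40×10⁻¹¹ F.
C₂ = κ₂ε₀A₂/d = 11.8 × 8.85×10⁻¹² × 6.14×10⁻³ / 8.19×10⁻⁴ = 7.83×10⁻¹⁰ F.
C = C₁ + C₂ = 8.57×10⁻¹⁰ F.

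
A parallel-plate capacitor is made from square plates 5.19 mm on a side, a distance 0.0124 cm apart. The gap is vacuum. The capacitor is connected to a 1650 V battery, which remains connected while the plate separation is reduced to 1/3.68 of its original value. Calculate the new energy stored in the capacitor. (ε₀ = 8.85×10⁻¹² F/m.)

A = (5.19 mm)² = 2.69×10⁻⁵ m².
Initially C₁ = ε₀A/d = 8.85×10⁻¹² × 2.69×10⁻⁵ / 1.24×10⁻⁴ = 1.92×10⁻¹² F.
U₁ = 2.62×10⁻⁶ J.
Battery connected ⇒ V is held fixed. C₂ = 3.68 C₁ and U = ½CV², so U₂/U₁ = C₂/C₁ = 3.68.
U₂ = 3.68 × 2.62×10⁻⁶ = 9.63×10⁻⁶ J.

9.63 μJ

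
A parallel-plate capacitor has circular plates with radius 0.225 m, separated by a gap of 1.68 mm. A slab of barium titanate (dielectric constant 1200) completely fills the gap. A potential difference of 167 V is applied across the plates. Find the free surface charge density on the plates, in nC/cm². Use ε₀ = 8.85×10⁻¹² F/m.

A = π(0.225 m)² = 0.159 m².
C = κε₀A/d = 1200 × 8.85×10⁻¹² × 0.159 / 1.68×10⁻³ = 1.01×10⁻⁶ F.
σ = Q/A = CV/A = 1.01×10⁻⁶ × 167 / 0.159 = 1.06×10⁻³ C/m².

σ ≈ 106 nC/cm²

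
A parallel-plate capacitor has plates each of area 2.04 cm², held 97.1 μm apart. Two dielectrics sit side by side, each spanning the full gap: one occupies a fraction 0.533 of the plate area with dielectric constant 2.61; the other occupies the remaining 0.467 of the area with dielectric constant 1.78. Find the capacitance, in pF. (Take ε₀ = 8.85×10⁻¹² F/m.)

A = 2.04 cm² = 2.04×10⁻⁴ m².
Side-by-side slabs ⇒ two capacitors in parallel, each spanning the full gap.
C₁ = κ₁ε₀A₁/d = 2.61 × 8.85×10⁻¹² × 1.09×10⁻⁴ / 9.71×10⁻⁵ = 2.59×10⁻¹¹ F.
C₂ = κ₂ε₀A₂/d = 1.78 × 8.85×10⁻¹² × 9.53×10⁻⁵ / 9.71×10⁻⁵ = 1.55×10⁻¹¹ F.
C = C₁ + C₂ = 4.13×10⁻¹¹ F.

C ≈ 41.3 pF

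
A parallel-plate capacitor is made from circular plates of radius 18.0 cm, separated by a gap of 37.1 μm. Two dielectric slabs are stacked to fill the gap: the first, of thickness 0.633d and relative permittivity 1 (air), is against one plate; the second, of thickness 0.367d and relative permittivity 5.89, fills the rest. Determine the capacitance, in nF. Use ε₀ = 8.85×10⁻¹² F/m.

A = π(18.0 cm)² = 0.102 m².
Stacked slabs ⇒ two capacitors in series, each with the full plate area.
C₁ = κ₁ε₀A/d₁ = 1.00 × 8.85×10⁻¹² × 0.102 / 2.35×10⁻⁵ = 3.84×10⁻⁸ F.
C₂ = κ₂ε₀A/d₂ = 5.89 × 8.85×10⁻¹² × 0.102 / 1.36×10⁻⁵ = 3.90×10⁻⁷ F.
C = (1/C₁ + 1/C₂)⁻¹ = 3.49×10⁻⁸ F.

C ≈ 34.9 nF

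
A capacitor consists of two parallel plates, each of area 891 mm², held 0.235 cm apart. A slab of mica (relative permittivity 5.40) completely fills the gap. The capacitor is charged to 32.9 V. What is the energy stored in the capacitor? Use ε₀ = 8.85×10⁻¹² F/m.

A = 891 mm² = 8.91×10⁻⁴ m².
C = κε₀A/d = 5.40 × 8.85×10⁻¹² × 8.91×10⁻⁴ / 2.35×10⁻³ = 1.81×10⁻¹¹ F.
U = ½CV² = ½ × 1.81×10⁻¹¹ × (32.9)² = 9.81×10⁻⁹ J.

U ≈ 9.81 nJ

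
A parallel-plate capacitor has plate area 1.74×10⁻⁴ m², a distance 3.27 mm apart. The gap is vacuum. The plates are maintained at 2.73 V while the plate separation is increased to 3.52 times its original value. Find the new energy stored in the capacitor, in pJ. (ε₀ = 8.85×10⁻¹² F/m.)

Initially C₁ = ε₀A/d = 8.85×10⁻¹² × 1.74×10⁻⁴ / 3.27×10⁻³ = 4.71×10⁻¹³ F.
U₁ = 1.75×10⁻¹² J.
Battery connected ⇒ V is held fixed. C₂ = 0.284 C₁ and U = ½CV², so U₂/U₁ = C₂/C₁ = 0.284.
U₂ = 0.284 × 1.75×10⁻¹² = 4.99×10⁻¹³ J.

0.499 pJ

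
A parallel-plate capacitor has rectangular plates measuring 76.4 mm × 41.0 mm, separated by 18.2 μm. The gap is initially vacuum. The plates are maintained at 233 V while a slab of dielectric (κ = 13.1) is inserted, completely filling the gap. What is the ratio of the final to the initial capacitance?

C₂/C₁ ≈ 13.1

C = κε₀A/d scales with κ, so C₂/C₁ = κ = 13.1.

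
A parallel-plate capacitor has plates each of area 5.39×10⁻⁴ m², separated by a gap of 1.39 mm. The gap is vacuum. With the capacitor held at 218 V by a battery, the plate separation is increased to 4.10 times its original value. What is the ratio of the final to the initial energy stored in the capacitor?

Battery connected ⇒ V is held fixed.
C₂ = 0.244 C₁ and U = ½CV², so U₂/U₁ = C₂/C₁ = 0.244.

U₂/U₁ ≈ 0.244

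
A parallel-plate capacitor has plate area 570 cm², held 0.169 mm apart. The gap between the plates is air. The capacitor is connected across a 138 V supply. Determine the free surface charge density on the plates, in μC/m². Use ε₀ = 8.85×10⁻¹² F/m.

A = 570 cm² = 5.70×10⁻² m².
C = ε₀A/d = 8.85×10⁻¹² × 5.70×10⁻² / 1.69×10⁻⁴ = 2.98×10⁻⁹ F.
σ = Q/A = CV/A = 2.98×10⁻⁹ × 138 / 5.70×10⁻² = 7.23×10⁻⁶ C/m².

σ ≈ 7.23 μC/m²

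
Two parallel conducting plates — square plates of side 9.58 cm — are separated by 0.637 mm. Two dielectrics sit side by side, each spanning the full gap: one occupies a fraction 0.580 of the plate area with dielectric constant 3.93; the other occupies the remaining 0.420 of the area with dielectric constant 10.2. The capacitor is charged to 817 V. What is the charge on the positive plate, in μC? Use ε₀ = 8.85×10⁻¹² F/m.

0.684 μC

A = (9.58 cm)² = 9.18×10⁻³ m².
Side-by-side slabs ⇒ two capacitors in parallel, each spanning the full gap.
C₁ = κ₁ε₀A₁/d = 3.93 × 8.85×10⁻¹² × 5.32×10⁻³ / 6.37×10⁻⁴ = 2.91×10⁻¹⁰ F.
C₂ = κ₂ε₀A₂/d = 10.2 × 8.85×10⁻¹² × 3.85×10⁻³ / 6.37×10⁻⁴ = 5.46×10⁻¹⁰ F.
C = C₁ + C₂ = 8.37×10⁻¹⁰ F.
Q = CV = 8.37×10⁻¹⁰ × 817 = 6.84×10⁻⁷ C.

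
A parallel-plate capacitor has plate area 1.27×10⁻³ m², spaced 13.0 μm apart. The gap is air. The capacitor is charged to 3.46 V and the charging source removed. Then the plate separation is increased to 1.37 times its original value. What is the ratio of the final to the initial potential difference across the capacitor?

1.37

Isolated ⇒ Q is held fixed.
C₂ = 0.730 C₁ and V = Q/C, so V₂/V₁ = C₁/C₂ = 1.37.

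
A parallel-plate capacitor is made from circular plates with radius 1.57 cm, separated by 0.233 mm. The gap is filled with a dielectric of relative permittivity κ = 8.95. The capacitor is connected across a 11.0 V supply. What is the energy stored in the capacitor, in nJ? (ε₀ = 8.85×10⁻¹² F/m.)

A = π(1.57 cm)² = 7.74×10⁻⁴ m².
C = κε₀A/d = 8.95 × 8.85×10⁻¹² × 7.74×10⁻⁴ / 2.33×10⁻⁴ = 2.63×10⁻¹⁰ F.
U = ½CV² = ½ × 2.63×10⁻¹⁰ × (11.0)² = 1.59×10⁻⁸ J.

15.9 nJ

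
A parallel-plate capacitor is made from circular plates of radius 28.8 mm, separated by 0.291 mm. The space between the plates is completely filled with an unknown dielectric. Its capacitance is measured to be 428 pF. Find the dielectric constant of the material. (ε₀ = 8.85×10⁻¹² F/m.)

κ ≈ 5.40

A = π(28.8 mm)² = 2.61×10⁻³ m².
κ = Cd/(ε₀A) = 4.28×10⁻¹⁰ × 2.91×10⁻⁴ / (8.85×10⁻¹² × 2.61×10⁻³) = 5.40.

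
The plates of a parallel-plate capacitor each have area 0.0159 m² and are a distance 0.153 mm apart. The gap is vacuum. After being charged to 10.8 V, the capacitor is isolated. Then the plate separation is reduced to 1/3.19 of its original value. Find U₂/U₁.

0.313

Isolated ⇒ Q is held fixed.
C₂ = 3.19 C₁ and U = Q²/(2C), so U₂/U₁ = C₁/C₂ = 0.313.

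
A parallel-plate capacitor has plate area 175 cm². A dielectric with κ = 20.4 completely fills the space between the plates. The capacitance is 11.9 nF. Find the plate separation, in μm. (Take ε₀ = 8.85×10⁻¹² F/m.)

A = 175 cm² = 1.75×10⁻² m².
d = κε₀A/C = 20.4 × 8.85×10⁻¹² × 1.75×10⁻² / 1.19×10⁻⁸ = 2.65×10⁻⁴ m.

d ≈ 266 μm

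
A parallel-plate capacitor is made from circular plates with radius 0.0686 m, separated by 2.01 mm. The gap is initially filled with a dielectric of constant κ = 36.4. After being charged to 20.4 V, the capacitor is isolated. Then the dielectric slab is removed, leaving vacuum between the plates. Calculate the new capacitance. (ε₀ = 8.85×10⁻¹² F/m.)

A = π(0.0686 m)² = 1.48×10⁻² m².
Initially C₁ = κε₀A/d = 36.4 × 8.85×10⁻¹² × 1.48×10⁻² / 2.01×10⁻³ = 2.37×10⁻⁹ F.
C = κε₀A/d scales with κ, so C₂/C₁ = 1/κ = 1/36.4 = 0.0275.
C₂ = 0.0275 × 2.37×10⁻⁹ = 6.51×10⁻¹¹ F.

C ≈ 65.1 pF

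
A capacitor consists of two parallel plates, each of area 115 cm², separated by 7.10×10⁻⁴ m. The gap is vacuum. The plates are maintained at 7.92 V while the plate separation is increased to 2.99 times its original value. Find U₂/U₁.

0.334

Battery connected ⇒ V is held fixed.
C₂ = 0.334 C₁ and U = ½CV², so U₂/U₁ = C₂/C₁ = 0.334.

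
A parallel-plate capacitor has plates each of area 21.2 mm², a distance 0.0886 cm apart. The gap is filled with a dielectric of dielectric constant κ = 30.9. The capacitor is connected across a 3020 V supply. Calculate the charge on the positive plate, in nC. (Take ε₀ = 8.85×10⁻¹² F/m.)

A = 21.2 mm² = 2.12×10⁻⁵ m².
C = κε₀A/d = 30.9 × 8.85×10⁻¹² × 2.12×10⁻⁵ / 8.86×10⁻⁴ = 6.54×10⁻¹² F.
Q = CV = 6.54×10⁻¹² × 3020 = 1.98×10⁻⁸ C.

19.8 nC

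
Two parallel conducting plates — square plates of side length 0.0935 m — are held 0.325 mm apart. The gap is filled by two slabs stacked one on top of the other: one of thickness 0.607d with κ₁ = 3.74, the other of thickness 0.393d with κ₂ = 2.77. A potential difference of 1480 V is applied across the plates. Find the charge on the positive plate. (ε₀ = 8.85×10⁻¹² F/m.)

A = (0.0935 m)² = 8.74×10⁻³ m².
Stacked slabs ⇒ two capacitors in series, each with the full plate area.
C₁ = κ₁ε₀A/d₁ = 3.74 × 8.85×10⁻¹² × 8.74×10⁻³ / 1.97×10⁻⁴ = 1.47×10⁻⁹ F.
C₂ = κ₂ε₀A/d₂ = 2.77 × 8.85×10⁻¹² × 8.74×10⁻³ / 1.28×10⁻⁴ = 1.68×10⁻⁹ F.
C = (1/C₁ + 1/C₂)⁻¹ = 7.83×10⁻¹⁰ F.
Q = CV = 7.83×10⁻¹⁰ × 1480 = 1.16×10⁻⁶ C.

Q ≈ 1.16 μC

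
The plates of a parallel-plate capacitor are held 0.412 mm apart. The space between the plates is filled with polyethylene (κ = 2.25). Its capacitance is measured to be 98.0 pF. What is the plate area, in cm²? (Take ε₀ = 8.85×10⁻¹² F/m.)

A ≈ 20.3 cm²

A = Cd/(κε₀) = 9.80×10⁻¹¹ × 4.12×10⁻⁴ / (2.25 × 8.85×10⁻¹²) = 2.03×10⁻³ m².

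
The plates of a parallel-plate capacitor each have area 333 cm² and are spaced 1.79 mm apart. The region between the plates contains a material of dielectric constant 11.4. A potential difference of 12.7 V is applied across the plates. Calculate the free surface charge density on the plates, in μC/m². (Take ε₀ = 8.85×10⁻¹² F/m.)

σ ≈ 0.716 μC/m²

A = 333 cm² = 3.33×10⁻² m².
C = κε₀A/d = 11.4 × 8.85×10⁻¹² × 3.33×10⁻² / 1.79×10⁻³ = 1.88×10⁻⁹ F.
σ = Q/A = CV/A = 1.88×10⁻⁹ × 12.7 / 3.33×10⁻² = 7.16×10⁻⁷ C/m².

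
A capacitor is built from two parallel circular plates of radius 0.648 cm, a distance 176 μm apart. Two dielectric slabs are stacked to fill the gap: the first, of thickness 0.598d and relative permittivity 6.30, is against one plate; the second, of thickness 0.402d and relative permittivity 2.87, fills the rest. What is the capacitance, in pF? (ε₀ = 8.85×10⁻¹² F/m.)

C ≈ 28.2 pF

A = π(0.648 cm)² = 1.32×10⁻⁴ m².
Stacked slabs ⇒ two capacitors in series, each with the full plate area.
C₁ = κ₁ε₀A/d₁ = 6.30 × 8.85×10⁻¹² × 1.32×10⁻⁴ / 1.05×10⁻⁴ = 6.99×10⁻¹¹ F.
C₂ = κ₂ε₀A/d₂ = 2.87 × 8.85×10⁻¹² × 1.32×10⁻⁴ / 7.08×10⁻⁵ = 4.74×10⁻¹¹ F.
C = (1/C₁ + 1/C₂)⁻¹ = 2.82×10⁻¹¹ F.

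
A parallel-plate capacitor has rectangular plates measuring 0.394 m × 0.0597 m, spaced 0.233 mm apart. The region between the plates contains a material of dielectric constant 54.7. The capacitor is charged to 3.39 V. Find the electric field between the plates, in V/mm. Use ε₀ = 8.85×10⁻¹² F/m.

14.5 V/mm

E = V/d = 3.39 / 2.33×10⁻⁴ = 1.45×10⁴ V/m.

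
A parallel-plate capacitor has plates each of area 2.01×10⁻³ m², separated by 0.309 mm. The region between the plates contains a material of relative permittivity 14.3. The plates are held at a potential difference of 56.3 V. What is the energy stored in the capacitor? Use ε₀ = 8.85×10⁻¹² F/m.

1.30 μJ

C = κε₀A/d = 14.3 × 8.85×10⁻¹² × 2.01×10⁻³ / 3.09×10⁻⁴ = 8.23×10⁻¹⁰ F.
U = ½CV² = ½ × 8.23×10⁻¹⁰ × (56.3)² = 1.30×10⁻⁶ J.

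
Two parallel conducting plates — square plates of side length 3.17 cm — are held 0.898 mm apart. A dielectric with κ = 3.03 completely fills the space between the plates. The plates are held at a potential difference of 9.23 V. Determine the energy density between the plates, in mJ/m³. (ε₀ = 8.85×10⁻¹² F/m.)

u ≈ 1.42 mJ/m³

E = V/d = 9.23 / 8.98×10⁻⁴ = 1.03×10⁴ V/m.
u = ½κε₀E² = ½ × 3.03 × 8.85×10⁻¹² × (1.03×10⁴)² = 1.42×10⁻³ J/m³.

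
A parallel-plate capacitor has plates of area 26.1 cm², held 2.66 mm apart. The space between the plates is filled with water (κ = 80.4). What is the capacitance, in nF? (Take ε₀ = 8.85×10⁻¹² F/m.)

A = 26.1 cm² = 2.61×10⁻³ m².
C = κε₀A/d = 80.4 × 8.85×10⁻¹² × 2.61×10⁻³ / 2.66×10⁻³ = 6.98×10⁻¹⁰ F.

0.698 nF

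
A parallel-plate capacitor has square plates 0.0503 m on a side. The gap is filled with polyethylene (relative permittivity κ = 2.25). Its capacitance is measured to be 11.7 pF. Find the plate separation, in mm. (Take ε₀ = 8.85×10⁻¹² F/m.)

A = (0.0503 m)² = 2.53×10⁻³ m².
d = κε₀A/C = 2.25 × 8.85×10⁻¹² × 2.53×10⁻³ / 1.17×10⁻¹¹ = 4.31×10⁻³ m.

d ≈ 4.31 mm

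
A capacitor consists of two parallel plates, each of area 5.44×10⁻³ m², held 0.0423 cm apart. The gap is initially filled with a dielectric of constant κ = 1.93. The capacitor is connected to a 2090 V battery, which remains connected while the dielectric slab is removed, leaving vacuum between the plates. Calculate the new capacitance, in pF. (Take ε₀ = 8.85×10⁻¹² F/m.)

C ≈ 114 pF

Initially C₁ = κε₀A/d = 1.93 × 8.85×10⁻¹² × 5.44×10⁻³ / 4.23×10⁻⁴ = 2.20×10⁻¹⁰ F.
C = κε₀A/d scales with κ, so C₂/C₁ = 1/κ = 1/1.93 = 0.518.
C₂ = 0.518 × 2.20×10⁻¹⁰ = 1.14×10⁻¹⁰ F.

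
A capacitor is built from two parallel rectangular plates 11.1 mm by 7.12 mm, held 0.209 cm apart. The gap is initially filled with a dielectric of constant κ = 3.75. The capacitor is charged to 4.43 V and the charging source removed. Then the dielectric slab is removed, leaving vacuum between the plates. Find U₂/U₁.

Isolated ⇒ Q is held fixed.
C₂ = 0.267 C₁ and U = Q²/(2C), so U₂/U₁ = C₁/C₂ = 3.75.

3.75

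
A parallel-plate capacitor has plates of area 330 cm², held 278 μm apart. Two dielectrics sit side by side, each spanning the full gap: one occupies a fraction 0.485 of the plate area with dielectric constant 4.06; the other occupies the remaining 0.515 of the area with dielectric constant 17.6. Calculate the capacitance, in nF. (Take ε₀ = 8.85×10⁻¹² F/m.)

C ≈ 11.6 nF

A = 330 cm² = 3.30×10⁻² m².
Side-by-side slabs ⇒ two capacitors in parallel, each spanning the full gap.
C₁ = κ₁ε₀A₁/d = 4.06 × 8.85×10⁻¹² × 1.60×10⁻² / 2.78×10⁻⁴ = 2.07×10⁻⁹ F.
C₂ = κ₂ε₀A₂/d = 17.6 × 8.85×10⁻¹² × 1.70×10⁻² / 2.78×10⁻⁴ = 9.52×10⁻⁹ F.
C = C₁ + C₂ = 1.16×10⁻⁸ F.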